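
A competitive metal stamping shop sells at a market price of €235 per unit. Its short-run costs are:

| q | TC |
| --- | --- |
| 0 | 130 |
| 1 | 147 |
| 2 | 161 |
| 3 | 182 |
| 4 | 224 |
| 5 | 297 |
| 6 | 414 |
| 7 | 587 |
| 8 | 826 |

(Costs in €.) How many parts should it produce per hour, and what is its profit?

q = 7; profit = €1058

Compute π = P·q − TC at each output: q=0: -130; q=1: 88; q=2: 309; q=3: 523; q=4: 716; q=5: 878; q=6: 996; q=7: 1058; q=8: 1054.
Profit is maximized at q = 7. AVC there is 457/7 = €65.29 ≤ P, so producing beats shutting down (which would give -€130).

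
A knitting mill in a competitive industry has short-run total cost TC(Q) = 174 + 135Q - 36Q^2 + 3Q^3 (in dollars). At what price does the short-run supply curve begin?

$27 per unit

The firm shuts down when price falls below the minimum of average variable cost. AVC = VC/Q = 135 - 36Q + 3Q^2.
dAVC/dQ = -36 + 6Q = 0 gives Q = 6. min AVC = 135 - 36·6 + 3·6^2 = 27.
For P < $27 the firm produces nothing.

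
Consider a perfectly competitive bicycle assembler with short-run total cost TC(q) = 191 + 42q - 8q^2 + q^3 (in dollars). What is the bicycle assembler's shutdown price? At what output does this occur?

The shutdown price is the minimum of AVC. VC = 42q - 8q^2 + q^3, so AVC = 42 - 8q + q^2.
dAVC/dq = -8 + 2q = 0 gives q = 4. min AVC = 42 - 8·4 + 4^2 = 26.
For P < $26 the firm produces nothing.

$26 per unit, at q = 4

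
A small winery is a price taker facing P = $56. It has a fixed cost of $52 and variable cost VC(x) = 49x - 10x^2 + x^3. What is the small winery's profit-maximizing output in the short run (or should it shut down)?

From TC, MC = TC'(x) = 49 - 20x + 3x^2 and AVC = VC/x = 49 - 10x + x^2.
AVC hits its minimum where MC = AVC, at x = 5, giving min AVC = 49 - 10·5 + 5^2 = $24.
P = $56 exceeds min AVC = $24, so the firm stays open.
P = MC gives -7 - 20x + 3x^2 = 0, with roots -1/3 and 7. Take the larger (rising MC): x* = 7.
Check: AVC at x = 7 is $28 ≤ P, so revenue covers variable cost.
Profit = P·x − TC = 56·7 − 248 = $144.

Produce at x = 7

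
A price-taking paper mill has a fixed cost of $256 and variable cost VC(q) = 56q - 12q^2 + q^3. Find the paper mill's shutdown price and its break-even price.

AVC = 56 - 12q + q^2; minimized at q = 6, giving min AVC = $20. That is the shutdown price.
ATC = 256/q + 56 - 12q + q^2. Setting dATC/dq = −256/q^2 − 12 + 2q = 0 gives q = 8 (since 2·8^3 − 12·8^2 = 256).
min ATC = 256/8 + 56 − 12·8 + 8^2 = $56. That is the break-even price.
Between these two prices the firm operates at a loss; above $56 it earns a profit.

Shutdown price = $20; break-even price = $56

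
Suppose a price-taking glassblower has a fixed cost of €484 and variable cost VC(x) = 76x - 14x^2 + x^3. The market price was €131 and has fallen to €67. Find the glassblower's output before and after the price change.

MC = 76 - 28x + 3x^2; the shutdown threshold is min AVC = €27 (at x = 7).
With P = €131 above the shutdown price, P = MC gives x = 11.
At P = €67 ≥ min AVC, set P = MC: x = 9. The firm stays open but cuts output.

Output falls from 11 to 9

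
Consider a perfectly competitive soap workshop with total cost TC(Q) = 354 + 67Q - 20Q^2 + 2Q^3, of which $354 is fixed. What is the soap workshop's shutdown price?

$17 per unit

Short-run supply begins at min AVC. From VC = 67Q - 20Q^2 + 2Q^3, AVC = 67 - 20Q + 2Q^2.
At the minimum of AVC, MC = AVC. MC = 67 - 40Q + 6Q^2; setting MC = AVC gives 4Q^2 - 20Q = 0, so Q = 5. min AVC = 17.
For P < $17 the firm produces nothing.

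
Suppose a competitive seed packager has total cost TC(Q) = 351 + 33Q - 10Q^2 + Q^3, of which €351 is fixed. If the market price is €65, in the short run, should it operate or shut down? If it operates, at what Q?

Produce at Q = 8

Variable cost is VC = 33Q - 10Q^2 + Q^3, so AVC = VC/Q = 33 - 10Q + Q^2 and MC = dTC/dQ = 33 - 20Q + 3Q^2.
The AVC parabola has its vertex at Q = 10/2 = 5, where AVC = 33 - 10·5 + 5^2 = €8.
Since P = €65 ≥ min AVC = €8, price covers variable cost and the firm should produce.
Set P = MC: 65 = 33 - 20Q + 3Q^2 → -32 - 20Q + 3Q^2 = 0. The roots are Q = -4/3 and Q = 8; the profit-maximizing output is on the rising part of MC, so Q* = 8.
Check: AVC at Q = 8 is €17 ≤ P, so revenue covers variable cost.
Profit = P·Q − TC = 65·8 − 487 = €33.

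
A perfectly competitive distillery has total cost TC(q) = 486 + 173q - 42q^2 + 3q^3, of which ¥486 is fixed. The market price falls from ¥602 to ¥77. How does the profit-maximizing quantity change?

Output falls from 13 to 8

AVC = 173 - 42q + 3q^2, minimized at q = 7 where min AVC = ¥26. MC = 173 - 84q + 9q^2.
With P = ¥602 above the shutdown price, P = MC gives q = 13.
At P = ¥77 ≥ min AVC, set P = MC: q = 8. The firm stays open but cuts output.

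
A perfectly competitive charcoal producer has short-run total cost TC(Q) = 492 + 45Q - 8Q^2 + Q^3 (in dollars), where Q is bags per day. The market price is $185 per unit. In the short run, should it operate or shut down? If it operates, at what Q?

Variable cost is VC = 45Q - 8Q^2 + Q^3, so AVC = VC/Q = 45 - 8Q + Q^2 and MC = dTC/dQ = 45 - 16Q + 3Q^2.
AVC hits its minimum where MC = AVC, at Q = 4, giving min AVC = 45 - 8·4 + 4^2 = $29.
Since P = $185 ≥ min AVC = $29, price covers variable cost and the firm should produce.
Solving P = MC: -140 - 16Q + 3Q^2 = 0 ⇒ Q = -14/3 or 10. On the upward-sloping branch, Q* = 10.
Check: AVC at Q = 10 is $65 ≤ P, so revenue covers variable cost.
Profit = P·Q − TC = 185·10 − 1142 = $708.

Produce at Q = 10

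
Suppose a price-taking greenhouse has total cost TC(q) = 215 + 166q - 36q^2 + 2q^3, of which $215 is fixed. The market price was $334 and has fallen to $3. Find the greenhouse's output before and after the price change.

AVC = 166 - 36q + 2q^2, minimized at q = 9 where min AVC = $4. MC = 166 - 72q + 6q^2.
At P = $334 ≥ min AVC, set P = MC on the rising branch: q = 14.
At P = $3 < min AVC = $4, price no longer covers variable cost at any output, so the firm shuts down: q = 0.

Output falls from 14 to 0 (the firm shuts down)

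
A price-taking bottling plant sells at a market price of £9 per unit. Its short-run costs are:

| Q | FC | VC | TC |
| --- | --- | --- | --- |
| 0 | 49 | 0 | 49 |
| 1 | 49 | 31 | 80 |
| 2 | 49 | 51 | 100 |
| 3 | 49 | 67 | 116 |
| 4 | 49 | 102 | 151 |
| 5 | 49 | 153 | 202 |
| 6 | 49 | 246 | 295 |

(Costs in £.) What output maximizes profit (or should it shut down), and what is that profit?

Profit at each row (π = 9Q − TC): Q=0: -49; Q=1: -71; Q=2: -82; Q=3: -89; Q=4: -115; Q=5: -157; Q=6: -241.
Profit is highest at Q = 0. Equivalently, the lowest AVC in the table is 67/3 ≈ £22.33 at Q = 3, and P = £9 falls below it — price never covers variable cost, so the firm shuts down and loses only its fixed cost.

Q = 0 (shut down); profit = -£49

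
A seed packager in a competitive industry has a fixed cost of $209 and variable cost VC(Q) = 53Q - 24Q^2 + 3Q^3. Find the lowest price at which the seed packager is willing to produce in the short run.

The shutdown price is the minimum of AVC. VC = 53Q - 24Q^2 + 3Q^3, so AVC = 53 - 24Q + 3Q^2.
dAVC/dQ = -24 + 6Q = 0 gives Q = 4. min AVC = 53 - 24·4 + 3·4^2 = 5.
For P < $5 the firm produces nothing.

$5 per unit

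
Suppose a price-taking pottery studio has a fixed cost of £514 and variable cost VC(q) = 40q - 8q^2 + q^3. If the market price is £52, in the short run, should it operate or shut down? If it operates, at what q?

Produce at q = 6

Strip out fixed cost: VC = 40q - 8q^2 + q^3. Then AVC = 40 - 8q + q^2 and MC = 40 - 16q + 3q^2.
AVC hits its minimum where MC = AVC, at q = 4, giving min AVC = 40 - 8·4 + 4^2 = £24.
P = £52 exceeds min AVC = £24, so the firm stays open.
Solving P = MC: -12 - 16q + 3q^2 = 0 ⇒ q = -2/3 or 6. On the upward-sloping branch, q* = 6.
Check: AVC at q = 6 is £28 ≤ P, so revenue covers variable cost.
Profit = P·q − TC = 52·6 − 682 = -£370, a loss, but smaller than the £514 fixed cost the firm would lose by shutting down.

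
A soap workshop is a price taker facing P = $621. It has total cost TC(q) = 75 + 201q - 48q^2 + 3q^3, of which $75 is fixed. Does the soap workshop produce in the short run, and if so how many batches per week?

Produce at q = 14

From TC, MC = TC'(q) = 201 - 96q + 9q^2 and AVC = VC/q = 201 - 48q + 3q^2.
AVC is minimized where dAVC/dq = -48 + 6q = 0, at q = 8; min AVC = 201 - 48·8 + 3·8^2 = $9.
P = $621 exceeds min AVC = $9, so the firm stays open.
Solving P = MC: -420 - 96q + 9q^2 = 0 ⇒ q = -10/3 or 14. On the upward-sloping branch, q* = 14.
Check: AVC at q = 14 is $117 ≤ P, so revenue covers variable cost.
Profit = P·q − TC = 621·14 − 1713 = $6981.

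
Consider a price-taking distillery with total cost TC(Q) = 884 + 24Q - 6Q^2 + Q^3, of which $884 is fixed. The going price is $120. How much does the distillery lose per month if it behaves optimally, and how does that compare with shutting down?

AVC = 24 - 6Q + Q^2 has its minimum $15 at Q = 3; price $120 clears that bar, so the firm operates.
With MC = 24 - 12Q + 3Q^2, P = MC on the upward-sloping part at Q* = 8.
TR = 120·8 = 960. TC = 884 + 320 = 1204. Profit = 960 − 1204 = -$244.
Shutting down would mean losing the fixed cost of $884, so operating at a loss of $244 is better by $640.

Profit = -$244 at Q = 8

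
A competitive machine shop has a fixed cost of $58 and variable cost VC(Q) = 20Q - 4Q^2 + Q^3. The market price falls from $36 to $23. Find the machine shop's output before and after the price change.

Output falls from 4 to 3

AVC = 20 - 4Q + Q^2, minimized at Q = 2 where min AVC = $16. MC = 20 - 8Q + 3Q^2.
At P = $36 ≥ min AVC, set P = MC on the rising branch: Q = 4.
At P = $23 ≥ min AVC, set P = MC: Q = 3. The firm stays open but cuts output.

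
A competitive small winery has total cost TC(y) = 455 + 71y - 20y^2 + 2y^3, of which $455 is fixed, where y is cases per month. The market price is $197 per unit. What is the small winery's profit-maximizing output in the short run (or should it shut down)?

Produce at y = 9

From TC, MC = TC'(y) = 71 - 40y + 6y^2 and AVC = VC/y = 71 - 20y + 2y^2.
AVC hits its minimum where MC = AVC, at y = 5, giving min AVC = 71 - 20·5 + 2·5^2 = $21.
Because $197 ≥ $21, revenue can cover variable cost; the firm operates.
P = MC gives -126 - 40y + 6y^2 = 0, with roots -7/3 and 9. Take the larger (rising MC): y* = 9.
Check: AVC at y = 9 is $53 ≤ P, so revenue covers variable cost.
Profit = P·y − TC = 197·9 − 932 = $841.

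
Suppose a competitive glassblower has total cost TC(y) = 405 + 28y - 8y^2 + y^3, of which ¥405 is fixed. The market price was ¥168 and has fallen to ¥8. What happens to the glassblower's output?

Output falls from 10 to 0 (the firm shuts down)

AVC = 28 - 8y + y^2, minimized at y = 4 where min AVC = ¥12. MC = 28 - 16y + 3y^2.
At P = ¥168 ≥ min AVC, set P = MC on the rising branch: y = 10.
At P = ¥8 < min AVC = ¥12, price no longer covers variable cost at any output, so the firm shuts down: y = 0.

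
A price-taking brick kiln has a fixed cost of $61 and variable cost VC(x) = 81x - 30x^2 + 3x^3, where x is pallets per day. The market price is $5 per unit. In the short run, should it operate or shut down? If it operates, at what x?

From TC, MC = TC'(x) = 81 - 60x + 9x^2 and AVC = VC/x = 81 - 30x + 3x^2.
AVC hits its minimum where MC = AVC, at x = 5, giving min AVC = 81 - 30·5 + 3·5^2 = $6.
P = $5 lies below min AVC = $6; no output level covers variable cost.
Shutting down limits the loss to fixed cost, $61.

Shut down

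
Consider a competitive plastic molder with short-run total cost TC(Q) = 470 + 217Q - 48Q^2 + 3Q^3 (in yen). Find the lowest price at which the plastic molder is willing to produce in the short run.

The firm shuts down when price falls below the minimum of average variable cost. AVC = VC/Q = 217 - 48Q + 3Q^2.
dAVC/dQ = -48 + 6Q = 0 gives Q = 8. min AVC = 217 - 48·8 + 3·8^2 = 25.
For P < ¥25 the firm produces nothing.

¥25 per unit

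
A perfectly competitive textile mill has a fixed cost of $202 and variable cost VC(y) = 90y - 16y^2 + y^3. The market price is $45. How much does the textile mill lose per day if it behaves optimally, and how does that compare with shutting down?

AVC = 90 - 16y + y^2 has its minimum $26 at y = 8; price $45 clears that bar, so the firm operates.
MC = 90 - 32y + 3y^2. Setting P = MC and taking the root on the rising branch gives y* = 9.
TR = 45·9 = 405. TC = 202 + 243 = 445. Profit = 405 − 445 = -$40.
That loss of $40 beats the $202 the firm would lose by shutting down; producing recovers $162 of fixed cost.

Profit = -$40 at y = 9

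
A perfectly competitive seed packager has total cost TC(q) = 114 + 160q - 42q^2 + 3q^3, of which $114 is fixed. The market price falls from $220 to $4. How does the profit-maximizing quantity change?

AVC = 160 - 42q + 3q^2, minimized at q = 7 where min AVC = $13. MC = 160 - 84q + 9q^2.
At P = $220 ≥ min AVC, set P = MC on the rising branch: q = 10.
At P = $4 < min AVC = $13, price no longer covers variable cost at any output, so the firm shuts down: q = 0.

Output falls from 10 to 0 (the firm shuts down)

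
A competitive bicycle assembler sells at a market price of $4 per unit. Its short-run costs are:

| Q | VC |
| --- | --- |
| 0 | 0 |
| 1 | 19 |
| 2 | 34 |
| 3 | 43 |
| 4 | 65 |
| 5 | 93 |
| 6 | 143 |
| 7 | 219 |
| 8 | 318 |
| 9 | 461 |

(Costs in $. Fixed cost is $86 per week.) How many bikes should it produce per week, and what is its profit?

Q = 0 (shut down); profit = -$86

Tabulate TR − TC: Q=0: -86; Q=1: -101; Q=2: -112; Q=3: -117; Q=4: -135; Q=5: -159; Q=6: -205; Q=7: -277; Q=8: -372; Q=9: -511.
Profit is highest at Q = 0. Equivalently, the lowest AVC in the table is 43/3 ≈ $14.33 at Q = 3, and P = $4 falls below it — price never covers variable cost, so the firm shuts down and loses only its fixed cost.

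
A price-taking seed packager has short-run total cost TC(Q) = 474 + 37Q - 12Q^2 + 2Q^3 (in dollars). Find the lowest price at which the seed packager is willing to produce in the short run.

The firm shuts down when price falls below the minimum of average variable cost. AVC = VC/Q = 37 - 12Q + 2Q^2.
dAVC/dQ = -12 + 4Q = 0 gives Q = 3. min AVC = 37 - 12·3 + 2·3^2 = 19.
So the shutdown price is $19.

$19 per unit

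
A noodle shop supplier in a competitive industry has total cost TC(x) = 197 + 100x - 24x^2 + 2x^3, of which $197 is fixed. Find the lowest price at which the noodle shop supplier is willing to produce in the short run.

The shutdown price is the minimum of AVC. VC = 100x - 24x^2 + 2x^3, so AVC = 100 - 24x + 2x^2.
At the minimum of AVC, MC = AVC. MC = 100 - 48x + 6x^2; setting MC = AVC gives 4x^2 - 24x = 0, so x = 6. min AVC = 28.
So the shutdown price is $28.

$28 per unit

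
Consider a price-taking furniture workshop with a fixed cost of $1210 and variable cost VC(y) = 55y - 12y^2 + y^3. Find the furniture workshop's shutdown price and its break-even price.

AVC = 55 - 12y + y^2; minimized at y = 6, giving min AVC = $19. That is the shutdown price.
ATC = 1210/y + 55 - 12y + y^2. Setting dATC/dy = −1210/y^2 − 12 + 2y = 0 gives y = 11 (since 2·11^3 − 12·11^2 = 1210).
min ATC = 1210/11 + 55 − 12·11 + 11^2 = $154. That is the break-even price.
For $19 ≤ P < $154 the firm produces at a loss; below $19 it shuts down.

Shutdown price = $19; break-even price = $154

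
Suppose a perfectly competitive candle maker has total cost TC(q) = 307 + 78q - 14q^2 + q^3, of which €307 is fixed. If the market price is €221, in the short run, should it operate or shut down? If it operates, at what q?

Produce at q = 13

Variable cost is VC = 78q - 14q^2 + q^3, so AVC = VC/q = 78 - 14q + q^2 and MC = dTC/dq = 78 - 28q + 3q^2.
AVC is minimized where dAVC/dq = -14 + 2q = 0, at q = 7; min AVC = 78 - 14·7 + 7^2 = €29.
P = €221 exceeds min AVC = €29, so the firm stays open.
Set P = MC: 221 = 78 - 28q + 3q^2 → -143 - 28q + 3q^2 = 0. The roots are q = -11/3 and q = 13; the profit-maximizing output is on the rising part of MC, so q* = 13.
Check: AVC at q = 13 is €65 ≤ P, so revenue covers variable cost.
Profit = P·q − TC = 221·13 − 1152 = €1721.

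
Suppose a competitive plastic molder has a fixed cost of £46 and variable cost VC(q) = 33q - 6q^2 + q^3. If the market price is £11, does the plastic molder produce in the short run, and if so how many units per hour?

Strip out fixed cost: VC = 33q - 6q^2 + q^3. Then AVC = 33 - 6q + q^2 and MC = 33 - 12q + 3q^2.
The AVC parabola has its vertex at q = 6/2 = 3, where AVC = 33 - 6·3 + 3^2 = £24.
P = £11 lies below min AVC = £24; no output level covers variable cost.
Best response: produce nothing and absorb the £46 fixed cost.

Shut down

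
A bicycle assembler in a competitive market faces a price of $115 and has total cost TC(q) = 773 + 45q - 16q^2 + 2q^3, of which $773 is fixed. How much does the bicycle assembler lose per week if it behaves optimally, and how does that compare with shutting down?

Profit = -$185 at q = 7

AVC = 45 - 16q + 2q^2; min AVC = $13 at q = 4. Since P = $115 ≥ min AVC, the firm produces.
MC = 45 - 32q + 6q^2. Setting P = MC and taking the root on the rising branch gives q* = 7.
TR = 115·7 = 805. TC = 773 + 217 = 990. Profit = 805 − 990 = -$185.
That loss of $185 beats the $773 the firm would lose by shutting down; producing recovers $588 of fixed cost.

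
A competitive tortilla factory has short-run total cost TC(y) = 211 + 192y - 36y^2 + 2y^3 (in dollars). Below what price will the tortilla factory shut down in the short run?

The shutdown price is the minimum of AVC. VC = 192y - 36y^2 + 2y^3, so AVC = 192 - 36y + 2y^2.
At the minimum of AVC, MC = AVC. MC = 192 - 72y + 6y^2; setting MC = AVC gives 4y^2 - 36y = 0, so y = 9. min AVC = 30.
The firm shuts down for any P below $30.

$30 per unit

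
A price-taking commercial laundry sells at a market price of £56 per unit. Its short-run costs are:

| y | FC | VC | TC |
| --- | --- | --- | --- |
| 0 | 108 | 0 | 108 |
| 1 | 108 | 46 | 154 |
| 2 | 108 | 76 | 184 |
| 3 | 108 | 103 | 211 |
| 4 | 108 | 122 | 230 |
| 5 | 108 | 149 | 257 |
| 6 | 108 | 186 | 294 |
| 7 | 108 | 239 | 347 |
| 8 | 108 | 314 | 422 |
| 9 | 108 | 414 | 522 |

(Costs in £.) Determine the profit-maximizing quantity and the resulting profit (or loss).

Compute π = P·y − TC at each output: y=0: -108; y=1: -98; y=2: -72; y=3: -43; y=4: -6; y=5: 23; y=6: 42; y=7: 45; y=8: 26; y=9: -18.
Profit is maximized at y = 7. AVC there is 239/7 = £34.14 ≤ P, so producing beats shutting down (which would give -£108).

y = 7; profit = £45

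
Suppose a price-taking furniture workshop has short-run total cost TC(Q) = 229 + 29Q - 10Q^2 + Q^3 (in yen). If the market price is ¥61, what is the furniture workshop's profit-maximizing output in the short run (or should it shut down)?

Strip out fixed cost: VC = 29Q - 10Q^2 + Q^3. Then AVC = 29 - 10Q + Q^2 and MC = 29 - 20Q + 3Q^2.
AVC is minimized where dAVC/dQ = -10 + 2Q = 0, at Q = 5; min AVC = 29 - 10·5 + 5^2 = ¥4.
P = ¥61 exceeds min AVC = ¥4, so the firm stays open.
Solving P = MC: -32 - 20Q + 3Q^2 = 0 ⇒ Q = -4/3 or 8. On the upward-sloping branch, Q* = 8.
Check: AVC at Q = 8 is ¥13 ≤ P, so revenue covers variable cost.
Profit = P·Q − TC = 61·8 − 333 = ¥155.

Produce at Q = 8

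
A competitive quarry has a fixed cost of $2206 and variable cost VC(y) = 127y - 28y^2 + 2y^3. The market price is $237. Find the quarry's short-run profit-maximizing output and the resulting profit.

AVC = 127 - 28y + 2y^2 has its minimum $29 at y = 7; price $237 clears that bar, so the firm operates.
With MC = 127 - 56y + 6y^2, P = MC on the upward-sloping part at y* = 11.
TR = 237·11 = 2607. TC = 2206 + 671 = 2877. Profit = 2607 − 2877 = -$270.
That loss of $270 beats the $2206 the firm would lose by shutting down; producing recovers $1936 of fixed cost.

Profit = -$270 at y = 11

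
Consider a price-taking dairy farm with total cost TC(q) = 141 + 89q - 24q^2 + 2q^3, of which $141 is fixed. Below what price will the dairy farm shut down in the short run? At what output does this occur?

$17 per unit, at q = 6

The firm shuts down when price falls below the minimum of average variable cost. AVC = VC/q = 89 - 24q + 2q^2.
dAVC/dq = -24 + 4q = 0 gives q = 6. min AVC = 89 - 24·6 + 2·6^2 = 17.
So the shutdown price is $17.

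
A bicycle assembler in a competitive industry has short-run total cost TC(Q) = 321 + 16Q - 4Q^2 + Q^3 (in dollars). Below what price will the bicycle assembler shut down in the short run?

The firm shuts down when price falls below the minimum of average variable cost. AVC = VC/Q = 16 - 4Q + Q^2.
dAVC/dQ = -4 + 2Q = 0 gives Q = 2. min AVC = 16 - 4·2 + 2^2 = 12.
For P < $12 the firm produces nothing.

$12 per unit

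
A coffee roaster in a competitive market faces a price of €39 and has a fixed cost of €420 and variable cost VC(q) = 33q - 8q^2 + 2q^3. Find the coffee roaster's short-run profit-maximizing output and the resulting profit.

AVC = 33 - 8q + 2q^2; min AVC = €25 at q = 2. Since P = €39 ≥ min AVC, the firm produces.
With MC = 33 - 16q + 6q^2, P = MC on the upward-sloping part at q* = 3.
TR = 39·3 = 117. TC = 420 + 81 = 501. Profit = 117 − 501 = -€384.
By producing, the firm covers all variable cost plus €36 of fixed cost; shutting down would lose the full €420.

Profit = -€384 at q = 3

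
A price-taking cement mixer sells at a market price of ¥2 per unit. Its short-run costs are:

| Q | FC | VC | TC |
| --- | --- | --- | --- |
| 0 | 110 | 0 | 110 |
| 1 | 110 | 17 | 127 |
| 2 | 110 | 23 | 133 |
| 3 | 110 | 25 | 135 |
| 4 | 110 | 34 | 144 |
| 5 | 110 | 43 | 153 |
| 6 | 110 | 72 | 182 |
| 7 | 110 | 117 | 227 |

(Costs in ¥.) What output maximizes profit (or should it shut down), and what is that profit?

Tabulate TR − TC: Q=0: -110; Q=1: -125; Q=2: -129; Q=3: -129; Q=4: -136; Q=5: -143; Q=6: -170; Q=7: -213.
Profit is highest at Q = 0. Equivalently, the lowest AVC in the table is 25/3 ≈ ¥8.33 at Q = 3, and P = ¥2 falls below it — price never covers variable cost, so the firm shuts down and loses only its fixed cost.

Q = 0 (shut down); profit = -¥110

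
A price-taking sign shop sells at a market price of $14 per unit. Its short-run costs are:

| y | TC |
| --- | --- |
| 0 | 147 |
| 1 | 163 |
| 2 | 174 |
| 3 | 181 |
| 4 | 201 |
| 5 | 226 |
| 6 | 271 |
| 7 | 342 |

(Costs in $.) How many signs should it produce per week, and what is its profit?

Tabulate TR − TC: y=0: -147; y=1: -149; y=2: -146; y=3: -139; y=4: -145; y=5: -156; y=6: -187; y=7: -244.
Profit is maximized at y = 3. AVC there is 34/3 = $11.33 ≤ P, so producing beats shutting down (which would give -$147).

y = 3; profit = -$139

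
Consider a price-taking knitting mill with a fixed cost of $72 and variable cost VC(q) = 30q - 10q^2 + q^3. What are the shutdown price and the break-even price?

Shutdown price = $5; break-even price = $18

Shutdown price = min AVC. AVC = 30 - 10q + q^2, with vertex at q = 5 and minimum $5.
ATC = 72/q + 30 - 10q + q^2. Setting dATC/dq = −72/q^2 − 10 + 2q = 0 gives q = 6 (since 2·6^3 − 10·6^2 = 72).
min ATC = 72/6 + 30 − 10·6 + 6^2 = $18. That is the break-even price.
For $5 ≤ P < $18 the firm produces at a loss; below $5 it shuts down.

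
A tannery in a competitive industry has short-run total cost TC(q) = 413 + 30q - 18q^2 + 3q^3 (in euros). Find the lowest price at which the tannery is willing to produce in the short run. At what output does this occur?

Short-run supply begins at min AVC. From VC = 30q - 18q^2 + 3q^3, AVC = 30 - 18q + 3q^2.
At the minimum of AVC, MC = AVC. MC = 30 - 36q + 9q^2; setting MC = AVC gives 6q^2 - 18q = 0, so q = 3. min AVC = 3.
The firm shuts down for any P below €3.

€3 per unit, at q = 3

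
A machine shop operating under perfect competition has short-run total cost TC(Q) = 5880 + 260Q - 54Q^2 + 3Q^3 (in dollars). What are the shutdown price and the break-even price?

Shutdown price = $17; break-even price = $512

AVC = 260 - 54Q + 3Q^2; minimized at Q = 9, giving min AVC = $17. That is the shutdown price.
ATC = 5880/Q + 260 - 54Q + 3Q^2. Setting dATC/dQ = −5880/Q^2 − 54 + 6Q = 0 gives Q = 14 (since 6·14^3 − 54·14^2 = 5880).
min ATC = 5880/14 + 260 − 54·14 + 3·14^2 = $512. That is the break-even price.
Between these two prices the firm operates at a loss; above $512 it earns a profit.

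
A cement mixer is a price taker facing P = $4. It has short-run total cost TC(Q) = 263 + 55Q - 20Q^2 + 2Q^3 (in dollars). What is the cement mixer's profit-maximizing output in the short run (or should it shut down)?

Shut down

Variable cost is VC = 55Q - 20Q^2 + 2Q^3, so AVC = VC/Q = 55 - 20Q + 2Q^2 and MC = dTC/dQ = 55 - 40Q + 6Q^2.
The AVC parabola has its vertex at Q = 20/4 = 5, where AVC = 55 - 20·5 + 2·5^2 = $5.
With P < min AVC ($4 < $5), every unit sold adds to the loss.
Shutting down limits the loss to fixed cost, $263.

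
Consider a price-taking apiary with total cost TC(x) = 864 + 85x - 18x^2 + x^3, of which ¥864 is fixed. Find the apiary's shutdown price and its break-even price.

Shutdown price = ¥4; break-even price = ¥85

Shutdown price = min AVC. AVC = 85 - 18x + x^2, with vertex at x = 9 and minimum ¥4.
ATC = 864/x + 85 - 18x + x^2. Setting dATC/dx = −864/x^2 − 18 + 2x = 0 gives x = 12 (since 2·12^3 − 18·12^2 = 864).
min ATC = 864/12 + 85 − 18·12 + 12^2 = ¥85. That is the break-even price.
For ¥4 ≤ P < ¥85 the firm produces at a loss; below ¥4 it shuts down.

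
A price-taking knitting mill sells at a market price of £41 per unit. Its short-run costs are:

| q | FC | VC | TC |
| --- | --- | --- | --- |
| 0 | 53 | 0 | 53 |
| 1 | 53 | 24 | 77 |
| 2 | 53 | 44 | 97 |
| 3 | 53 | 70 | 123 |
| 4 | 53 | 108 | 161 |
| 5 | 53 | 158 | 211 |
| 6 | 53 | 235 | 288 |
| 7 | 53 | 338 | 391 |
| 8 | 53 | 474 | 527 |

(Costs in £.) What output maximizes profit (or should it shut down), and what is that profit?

Profit at each row (π = 41q − TC): q=0: -53; q=1: -36; q=2: -15; q=3: 0; q=4: 3; q=5: -6; q=6: -42; q=7: -104; q=8: -199.
Profit is maximized at q = 4. AVC there is 108/4 = £27 ≤ P, so producing beats shutting down (which would give -£53).

q = 4; profit = £3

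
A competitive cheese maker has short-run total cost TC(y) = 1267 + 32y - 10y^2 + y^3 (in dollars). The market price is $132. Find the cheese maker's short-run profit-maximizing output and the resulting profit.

AVC = 32 - 10y + y^2 has its minimum $7 at y = 5; price $132 clears that bar, so the firm operates.
With MC = 32 - 20y + 3y^2, P = MC on the upward-sloping part at y* = 10.
TR = 132·10 = 1320. TC = 1267 + 320 = 1587. Profit = 1320 − 1587 = -$267.
Shutting down would mean losing the fixed cost of $1267, so operating at a loss of $267 is better by $1000.

Profit = -$267 at y = 10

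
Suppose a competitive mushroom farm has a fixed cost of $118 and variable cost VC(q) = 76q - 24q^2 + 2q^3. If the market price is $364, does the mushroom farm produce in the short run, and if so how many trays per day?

From TC, MC = TC'(q) = 76 - 48q + 6q^2 and AVC = VC/q = 76 - 24q + 2q^2.
AVC is minimized where dAVC/dq = -24 + 4q = 0, at q = 6; min AVC = 76 - 24·6 + 2·6^2 = $4.
Because $364 ≥ $4, revenue can cover variable cost; the firm operates.
P = MC gives -288 - 48q + 6q^2 = 0, with roots -4 and 12. Take the larger (rising MC): q* = 12.
Check: AVC at q = 12 is $76 ≤ P, so revenue covers variable cost.
Profit = P·q − TC = 364·12 − 1030 = $3338.

Produce at q = 12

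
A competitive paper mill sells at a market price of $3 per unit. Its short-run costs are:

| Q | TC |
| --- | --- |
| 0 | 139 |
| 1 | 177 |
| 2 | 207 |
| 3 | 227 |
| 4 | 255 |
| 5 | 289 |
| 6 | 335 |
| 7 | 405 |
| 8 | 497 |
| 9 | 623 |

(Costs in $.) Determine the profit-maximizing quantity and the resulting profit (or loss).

Q = 0 (shut down); profit = -$139

Compute π = P·Q − TC at each output: Q=0: -139; Q=1: -174; Q=2: -201; Q=3: -218; Q=4: -243; Q=5: -274; Q=6: -317; Q=7: -384; Q=8: -473; Q=9: -596.
Profit is highest at Q = 0. Equivalently, the lowest AVC in the table is 116/4 ≈ $29 at Q = 4, and P = $3 falls below it — price never covers variable cost, so the firm shuts down and loses only its fixed cost.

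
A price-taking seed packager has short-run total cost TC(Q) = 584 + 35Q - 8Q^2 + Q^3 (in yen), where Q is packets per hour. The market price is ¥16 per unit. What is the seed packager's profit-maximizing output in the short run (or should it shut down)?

Variable cost is VC = 35Q - 8Q^2 + Q^3, so AVC = VC/Q = 35 - 8Q + Q^2 and MC = dTC/dQ = 35 - 16Q + 3Q^2.
AVC is minimized where dAVC/dQ = -8 + 2Q = 0, at Q = 4; min AVC = 35 - 8·4 + 4^2 = ¥19.
With P < min AVC (¥16 < ¥19), every unit sold adds to the loss.
The firm minimizes its loss by shutting down and losing only its fixed cost of ¥584.

Shut down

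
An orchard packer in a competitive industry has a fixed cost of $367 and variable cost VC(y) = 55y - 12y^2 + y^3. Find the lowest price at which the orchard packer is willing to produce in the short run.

The firm shuts down when price falls below the minimum of average variable cost. AVC = VC/y = 55 - 12y + y^2.
dAVC/dy = -12 + 2y = 0 gives y = 6. min AVC = 55 - 12·6 + 6^2 = 19.
For P < $19 the firm produces nothing.

$19 per unit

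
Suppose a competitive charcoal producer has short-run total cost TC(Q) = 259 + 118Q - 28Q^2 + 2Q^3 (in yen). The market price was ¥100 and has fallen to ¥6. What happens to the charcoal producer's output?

Output falls from 9 to 0 (the firm shuts down)

MC = 118 - 56Q + 6Q^2; the shutdown threshold is min AVC = ¥20 (at Q = 7).
At P = ¥100 ≥ min AVC, set P = MC on the rising branch: Q = 9.
At P = ¥6 < min AVC = ¥20, price no longer covers variable cost at any output, so the firm shuts down: Q = 0.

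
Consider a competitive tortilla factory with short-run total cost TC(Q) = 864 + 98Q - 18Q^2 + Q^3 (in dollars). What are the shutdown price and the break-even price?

Shutdown price = $17; break-even price = $98

AVC = 98 - 18Q + Q^2; minimized at Q = 9, giving min AVC = $17. That is the shutdown price.
ATC = 864/Q + 98 - 18Q + Q^2. Setting dATC/dQ = −864/Q^2 − 18 + 2Q = 0 gives Q = 12 (since 2·12^3 − 18·12^2 = 864).
min ATC = 864/12 + 98 − 18·12 + 12^2 = $98. That is the break-even price.
For $17 ≤ P < $98 the firm produces at a loss; below $17 it shuts down.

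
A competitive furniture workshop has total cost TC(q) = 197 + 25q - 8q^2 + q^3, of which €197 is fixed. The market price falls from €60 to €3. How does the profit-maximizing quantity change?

AVC = 25 - 8q + q^2, minimized at q = 4 where min AVC = €9. MC = 25 - 16q + 3q^2.
With P = €60 above the shutdown price, P = MC gives q = 7.
At P = €3 < min AVC = €9, price no longer covers variable cost at any output, so the firm shuts down: q = 0.

Output falls from 7 to 0 (the firm shuts down)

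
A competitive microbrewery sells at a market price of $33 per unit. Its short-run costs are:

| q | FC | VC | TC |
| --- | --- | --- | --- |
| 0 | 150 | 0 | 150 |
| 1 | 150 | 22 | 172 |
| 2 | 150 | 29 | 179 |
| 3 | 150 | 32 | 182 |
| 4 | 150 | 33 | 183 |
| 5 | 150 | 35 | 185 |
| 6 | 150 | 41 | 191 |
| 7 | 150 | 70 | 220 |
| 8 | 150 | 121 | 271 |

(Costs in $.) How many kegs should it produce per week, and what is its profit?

q = 7; profit = $11

Compute π = P·q − TC at each output: q=0: -150; q=1: -139; q=2: -113; q=3: -83; q=4: -51; q=5: -20; q=6: 7; q=7: 11; q=8: -7.
Profit is maximized at q = 7. AVC there is 70/7 = $10 ≤ P, so producing beats shutting down (which would give -$150).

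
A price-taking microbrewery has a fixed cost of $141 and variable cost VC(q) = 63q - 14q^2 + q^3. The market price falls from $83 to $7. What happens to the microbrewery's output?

AVC = 63 - 14q + q^2, minimized at q = 7 where min AVC = $14. MC = 63 - 28q + 3q^2.
With P = $83 above the shutdown price, P = MC gives q = 10.
At P = $7 < min AVC = $14, price no longer covers variable cost at any output, so the firm shuts down: q = 0.

Output falls from 10 to 0 (the firm shuts down)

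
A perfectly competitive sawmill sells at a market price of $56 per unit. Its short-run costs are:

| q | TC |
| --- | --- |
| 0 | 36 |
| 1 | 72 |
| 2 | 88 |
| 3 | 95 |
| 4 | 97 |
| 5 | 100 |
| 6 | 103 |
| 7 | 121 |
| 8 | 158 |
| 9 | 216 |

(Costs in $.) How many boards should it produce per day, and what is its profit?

q = 8; profit = $290

Compute π = P·q − TC at each output: q=0: -36; q=1: -16; q=2: 24; q=3: 73; q=4: 127; q=5: 180; q=6: 233; q=7: 271; q=8: 290; q=9: 288.
Profit is maximized at q = 8. AVC there is 122/8 = $15.25 ≤ P, so producing beats shutting down (which would give -$36).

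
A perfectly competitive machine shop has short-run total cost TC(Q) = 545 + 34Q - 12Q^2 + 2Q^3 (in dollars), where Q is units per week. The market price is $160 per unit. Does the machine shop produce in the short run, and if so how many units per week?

Strip out fixed cost: VC = 34Q - 12Q^2 + 2Q^3. Then AVC = 34 - 12Q + 2Q^2 and MC = 34 - 24Q + 6Q^2.
The AVC parabola has its vertex at Q = 12/4 = 3, where AVC = 34 - 12·3 + 2·3^2 = $16.
P = $160 exceeds min AVC = $16, so the firm stays open.
Set P = MC: 160 = 34 - 24Q + 6Q^2 → -126 - 24Q + 6Q^2 = 0. The roots are Q = -3 and Q = 7; the profit-maximizing output is on the rising part of MC, so Q* = 7.
Check: AVC at Q = 7 is $48 ≤ P, so revenue covers variable cost.
Profit = P·Q − TC = 160·7 − 881 = $239.

Produce at Q = 7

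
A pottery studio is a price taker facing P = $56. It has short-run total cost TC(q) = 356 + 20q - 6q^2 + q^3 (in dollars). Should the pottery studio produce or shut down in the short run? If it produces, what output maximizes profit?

From TC, MC = TC'(q) = 20 - 12q + 3q^2 and AVC = VC/q = 20 - 6q + q^2.
AVC is minimized where dAVC/dq = -6 + 2q = 0, at q = 3; min AVC = 20 - 6·3 + 3^2 = $11.
P = $56 exceeds min AVC = $11, so the firm stays open.
Set P = MC: 56 = 20 - 12q + 3q^2 → -36 - 12q + 3q^2 = 0. The roots are q = -2 and q = 6; the profit-maximizing output is on the rising part of MC, so q* = 6.
Check: AVC at q = 6 is $20 ≤ P, so revenue covers variable cost.
Profit = P·q − TC = 56·6 − 476 = -$140, a loss, but smaller than the $356 fixed cost the firm would lose by shutting down.

Produce at q = 6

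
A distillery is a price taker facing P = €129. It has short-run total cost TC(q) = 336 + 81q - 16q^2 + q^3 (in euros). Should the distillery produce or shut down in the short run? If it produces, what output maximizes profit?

Produce at q = 12

Variable cost is VC = 81q - 16q^2 + q^3, so AVC = VC/q = 81 - 16q + q^2 and MC = dTC/dq = 81 - 32q + 3q^2.
AVC hits its minimum where MC = AVC, at q = 8, giving min AVC = 81 - 16·8 + 8^2 = €17.
P = €129 exceeds min AVC = €17, so the firm stays open.
P = MC gives -48 - 32q + 3q^2 = 0, with roots -4/3 and 12. Take the larger (rising MC): q* = 12.
Check: AVC at q = 12 is €33 ≤ P, so revenue covers variable cost.
Profit = P·q − TC = 129·12 − 732 = €816.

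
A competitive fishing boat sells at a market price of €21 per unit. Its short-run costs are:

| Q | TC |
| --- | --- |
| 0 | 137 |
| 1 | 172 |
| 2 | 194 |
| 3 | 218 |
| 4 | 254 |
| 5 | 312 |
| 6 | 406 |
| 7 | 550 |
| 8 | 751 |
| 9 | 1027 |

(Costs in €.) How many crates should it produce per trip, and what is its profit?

Q = 0 (shut down); profit = -€137

Profit at each row (π = 21Q − TC): Q=0: -137; Q=1: -151; Q=2: -152; Q=3: -155; Q=4: -170; Q=5: -207; Q=6: -280; Q=7: -403; Q=8: -583; Q=9: -838.
Profit is highest at Q = 0. Equivalently, the lowest AVC in the table is 81/3 ≈ €27 at Q = 3, and P = €21 falls below it — price never covers variable cost, so the firm shuts down and loses only its fixed cost.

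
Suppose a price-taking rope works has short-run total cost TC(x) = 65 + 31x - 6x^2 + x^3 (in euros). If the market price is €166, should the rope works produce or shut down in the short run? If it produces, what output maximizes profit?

Variable cost is VC = 31x - 6x^2 + x^3, so AVC = VC/x = 31 - 6x + x^2 and MC = dTC/dx = 31 - 12x + 3x^2.
AVC is minimized where dAVC/dx = -6 + 2x = 0, at x = 3; min AVC = 31 - 6·3 + 3^2 = €22.
P = €166 exceeds min AVC = €22, so the firm stays open.
P = MC gives -135 - 12x + 3x^2 = 0, with roots -5 and 9. Take the larger (rising MC): x* = 9.
Check: AVC at x = 9 is €58 ≤ P, so revenue covers variable cost.
Profit = P·x − TC = 166·9 − 587 = €907.

Produce at x = 9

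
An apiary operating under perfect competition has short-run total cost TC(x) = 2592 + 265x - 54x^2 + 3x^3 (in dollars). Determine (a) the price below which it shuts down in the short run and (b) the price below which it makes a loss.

AVC = 265 - 54x + 3x^2; minimized at x = 9, giving min AVC = $22. That is the shutdown price.
ATC = 2592/x + 265 - 54x + 3x^2. Setting dATC/dx = −2592/x^2 − 54 + 6x = 0 gives x = 12 (since 6·12^3 − 54·12^2 = 2592).
min ATC = 2592/12 + 265 − 54·12 + 3·12^2 = $265. That is the break-even price.
Between these two prices the firm operates at a loss; above $265 it earns a profit.

Shutdown price = $22; break-even price = $265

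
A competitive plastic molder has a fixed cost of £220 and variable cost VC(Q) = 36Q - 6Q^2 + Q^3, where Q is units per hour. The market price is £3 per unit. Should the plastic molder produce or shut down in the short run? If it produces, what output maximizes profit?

Strip out fixed cost: VC = 36Q - 6Q^2 + Q^3. Then AVC = 36 - 6Q + Q^2 and MC = 36 - 12Q + 3Q^2.
AVC hits its minimum where MC = AVC, at Q = 3, giving min AVC = 36 - 6·3 + 3^2 = £27.
P = £3 lies below min AVC = £27; no output level covers variable cost.
Shutting down limits the loss to fixed cost, £220.

Shut down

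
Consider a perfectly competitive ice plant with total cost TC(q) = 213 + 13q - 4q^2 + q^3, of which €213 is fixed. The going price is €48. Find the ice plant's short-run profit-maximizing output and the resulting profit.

Profit = -€63 at q = 5

AVC = 13 - 4q + q^2 has its minimum €9 at q = 2; price €48 clears that bar, so the firm operates.
With MC = 13 - 8q + 3q^2, P = MC on the upward-sloping part at q* = 5.
TR = 48·5 = 240. TC = 213 + 90 = 303. Profit = 240 − 303 = -€63.
By producing, the firm covers all variable cost plus €150 of fixed cost; shutting down would lose the full €213.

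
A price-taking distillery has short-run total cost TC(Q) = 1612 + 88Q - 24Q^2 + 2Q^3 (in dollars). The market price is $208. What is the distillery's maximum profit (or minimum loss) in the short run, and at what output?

Profit = -$12 at Q = 10

AVC = 88 - 24Q + 2Q^2 has its minimum $16 at Q = 6; price $208 clears that bar, so the firm operates.
MC = 88 - 48Q + 6Q^2. Setting P = MC and taking the root on the rising branch gives Q* = 10.
TR = 208·10 = 2080. TC = 1612 + 480 = 2092. Profit = 2080 − 2092 = -$12.
Shutting down would mean losing the fixed cost of $1612, so operating at a loss of $12 is better by $1600.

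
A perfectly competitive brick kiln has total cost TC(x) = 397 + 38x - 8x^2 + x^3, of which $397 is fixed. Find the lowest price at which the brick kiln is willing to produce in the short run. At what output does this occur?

$22 per unit, at x = 4

The firm shuts down when price falls below the minimum of average variable cost. AVC = VC/x = 38 - 8x + x^2.
At the minimum of AVC, MC = AVC. MC = 38 - 16x + 3x^2; setting MC = AVC gives 2x^2 - 8x = 0, so x = 4. min AVC = 22.
So the shutdown price is $22.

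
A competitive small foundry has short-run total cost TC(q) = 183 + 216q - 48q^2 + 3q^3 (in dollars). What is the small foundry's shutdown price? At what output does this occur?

$24 per unit, at q = 8

The shutdown price is the minimum of AVC. VC = 216q - 48q^2 + 3q^3, so AVC = 216 - 48q + 3q^2.
At the minimum of AVC, MC = AVC. MC = 216 - 96q + 9q^2; setting MC = AVC gives 6q^2 - 48q = 0, so q = 8. min AVC = 24.
For P < $24 the firm produces nothing.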